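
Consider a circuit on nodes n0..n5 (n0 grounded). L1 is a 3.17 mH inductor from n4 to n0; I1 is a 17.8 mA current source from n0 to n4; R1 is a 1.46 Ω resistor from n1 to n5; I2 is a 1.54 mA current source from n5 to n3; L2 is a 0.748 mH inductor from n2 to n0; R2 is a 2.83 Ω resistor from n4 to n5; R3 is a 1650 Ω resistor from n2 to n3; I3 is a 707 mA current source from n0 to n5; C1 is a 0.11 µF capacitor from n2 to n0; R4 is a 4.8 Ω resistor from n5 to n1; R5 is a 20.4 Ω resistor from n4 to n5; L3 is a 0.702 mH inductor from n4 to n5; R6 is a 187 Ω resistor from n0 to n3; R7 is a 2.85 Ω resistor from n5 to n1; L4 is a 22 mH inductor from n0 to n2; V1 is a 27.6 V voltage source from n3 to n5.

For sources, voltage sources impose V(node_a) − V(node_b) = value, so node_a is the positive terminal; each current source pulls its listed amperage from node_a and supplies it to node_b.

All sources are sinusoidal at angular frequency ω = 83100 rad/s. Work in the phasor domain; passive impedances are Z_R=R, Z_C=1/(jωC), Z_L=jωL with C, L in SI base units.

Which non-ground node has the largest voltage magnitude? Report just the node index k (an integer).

MNA unknowns: 5 node voltages V₁..V_5 plus 1 source current (V1)
L1: Y=0.000-0.003796j on G[4,0]
I1: z[0]−=0.0178, z[4]+=0.0178
R1: Y=0.6849+0.000j on G[1,5]
I2: z[5]−=0.00154, z[3]+=0.00154
L2: Y=0.000-0.01609j on G[2,0]
R2: Y=0.3534+0.000j on G[4,5]
R3: Y=0.0006061+0.000j on G[2,3]
I3: z[0]−=0.707, z[5]+=0.707
C1: Y=0.000+0.009141j on G[2,0]
R4: Y=0.2083+0.000j on G[5,1]
R5: Y=0.04902+0.000j on G[4,5]
L3: Y=0.000-0.01714j on G[4,5]
R6: Y=0.005348+0.000j on G[0,3]
R7: Y=0.3509+0.000j on G[5,1]
L4: Y=0.000-0.0005470j on G[0,2]
V1: row V3−V5=27.6, i_V1 at 3,5
solve → V1=66.20+42.76j, V2=-2.826+7.815j, V3=93.80+42.76j, V4=65.81+43.36j, V5=66.20+42.76j
aux → i_V1=-0.5586-0.2498j

3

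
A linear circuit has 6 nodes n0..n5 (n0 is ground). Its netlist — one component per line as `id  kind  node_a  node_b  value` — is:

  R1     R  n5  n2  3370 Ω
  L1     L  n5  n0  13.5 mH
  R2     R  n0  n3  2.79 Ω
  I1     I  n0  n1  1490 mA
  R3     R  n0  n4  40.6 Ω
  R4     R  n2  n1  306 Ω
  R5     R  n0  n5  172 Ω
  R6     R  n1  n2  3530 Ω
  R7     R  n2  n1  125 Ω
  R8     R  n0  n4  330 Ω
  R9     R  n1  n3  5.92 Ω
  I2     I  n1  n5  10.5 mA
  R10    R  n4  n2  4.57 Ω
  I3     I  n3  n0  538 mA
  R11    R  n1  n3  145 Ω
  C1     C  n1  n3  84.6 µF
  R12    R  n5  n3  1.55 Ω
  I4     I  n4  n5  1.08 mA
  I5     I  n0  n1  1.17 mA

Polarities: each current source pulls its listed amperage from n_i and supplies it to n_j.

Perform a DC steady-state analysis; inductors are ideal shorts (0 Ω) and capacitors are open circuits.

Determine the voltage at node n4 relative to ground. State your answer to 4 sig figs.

2.477 V

Apply KCL at each of the 5 non-ground nodes and solve the resulting linear system.
Node n1: branches {I1, R4, R6, R7, R9, I2, R11, C1, I5} → V_1 = 8.890
Node n2: branches {R1, R4, R6, R7, R10} → V_2 = 2.795
Node n3: branches {R2, R9, I3, R11, C1, R12} → V_3 = 0.8691
Node n4: branches {R3, R8, R10, I4} → V_4 = 2.477
Node n5: branches {R1, L1, R5, I2, R12, I4} → V_5 = 0.000
Source currents: i(L1)=0.5731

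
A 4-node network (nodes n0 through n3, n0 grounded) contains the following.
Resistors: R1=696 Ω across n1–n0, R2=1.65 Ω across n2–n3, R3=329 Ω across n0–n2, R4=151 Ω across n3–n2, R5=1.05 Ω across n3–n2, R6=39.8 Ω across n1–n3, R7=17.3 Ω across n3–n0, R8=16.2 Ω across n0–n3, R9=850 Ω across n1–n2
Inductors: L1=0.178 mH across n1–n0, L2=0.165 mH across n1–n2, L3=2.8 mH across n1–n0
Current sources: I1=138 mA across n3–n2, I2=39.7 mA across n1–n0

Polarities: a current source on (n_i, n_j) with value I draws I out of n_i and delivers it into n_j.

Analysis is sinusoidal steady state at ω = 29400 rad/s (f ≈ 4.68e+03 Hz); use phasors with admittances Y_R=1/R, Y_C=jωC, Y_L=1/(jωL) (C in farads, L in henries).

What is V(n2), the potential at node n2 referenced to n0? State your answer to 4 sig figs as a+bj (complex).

Element admittances at ω=29400 rad/s:
  Y(R1) = 0.001437+0.000j S between n1,n0
  Y(R2) = 0.6061+0.000j S between n2,n3
  Y(R3) = 0.003040+0.000j S between n0,n2
  Y(L1) = 0.000-0.1911j S between n1,n0
  Y(R4) = 0.006623+0.000j S between n3,n2
  Y(L2) = 0.000-0.2061j S between n1,n2
  Y(R5) = 0.9524+0.000j S between n3,n2
  Y(R6) = 0.02513+0.000j S between n1,n3
  Y(L3) = 0.000-0.01215j S between n1,n0
  Y(R7) = 0.05780+0.000j S between n3,n0
  Y(R8) = 0.06173+0.000j S between n0,n3
  Y(R9) = 0.001176+0.000j S between n1,n2
  I1: injects 0.138 A into n2 (from n3)
  I2: injects 0.0397 A into n0 (from n1)
Assemble and solve the 3×3 MNA system:
  V(n1)=-0.02636-0.1248j  V(n2)=-0.04095-0.04410j  V(n3)=-0.1186-0.04220j

-0.04095-0.04410j V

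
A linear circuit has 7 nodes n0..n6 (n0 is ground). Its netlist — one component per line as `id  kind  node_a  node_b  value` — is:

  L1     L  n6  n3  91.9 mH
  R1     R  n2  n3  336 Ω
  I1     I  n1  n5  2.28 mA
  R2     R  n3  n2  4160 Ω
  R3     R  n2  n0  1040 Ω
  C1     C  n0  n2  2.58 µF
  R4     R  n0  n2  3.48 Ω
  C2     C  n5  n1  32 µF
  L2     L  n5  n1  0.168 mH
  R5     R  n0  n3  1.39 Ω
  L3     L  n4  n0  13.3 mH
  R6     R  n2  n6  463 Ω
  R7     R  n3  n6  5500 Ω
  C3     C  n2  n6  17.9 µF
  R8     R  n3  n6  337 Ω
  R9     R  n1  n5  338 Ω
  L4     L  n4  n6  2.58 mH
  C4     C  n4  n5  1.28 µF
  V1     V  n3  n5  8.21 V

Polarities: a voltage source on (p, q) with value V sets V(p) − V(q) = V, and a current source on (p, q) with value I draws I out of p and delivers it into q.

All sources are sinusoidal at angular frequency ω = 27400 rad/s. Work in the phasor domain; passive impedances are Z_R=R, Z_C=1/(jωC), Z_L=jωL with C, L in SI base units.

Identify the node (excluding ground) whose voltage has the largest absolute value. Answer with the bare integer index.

Element admittances at ω=27400 rad/s:
  Y(L1) = 0.000-0.0003971j S between n6,n3
  Y(R1) = 0.002976+0.000j S between n2,n3
  I1: injects 0.00228 A into n5 (from n1)
  Y(R2) = 0.0002404+0.000j S between n3,n2
  Y(R3) = 0.0009615+0.000j S between n2,n0
  Y(C1) = 0.000+0.07069j S between n0,n2
  Y(R4) = 0.2874+0.000j S between n0,n2
  Y(C2) = 0.000+0.8768j S between n5,n1
  Y(L2) = 0.000-0.2172j S between n5,n1
  Y(R5) = 0.7194+0.000j S between n0,n3
  Y(L3) = 0.000-0.002744j S between n4,n0
  Y(R6) = 0.002160+0.000j S between n2,n6
  Y(R7) = 0.0001818+0.000j S between n3,n6
  Y(C3) = 0.000+0.4905j S between n2,n6
  Y(R8) = 0.002967+0.000j S between n3,n6
  Y(R9) = 0.002959+0.000j S between n1,n5
  Y(L4) = 0.000-0.01415j S between n4,n6
  Y(C4) = 0.000+0.03507j S between n4,n5
  V1: constraint V(n3)−V(n5) = 8.21
Assemble and solve the 7×7 MNA system:
  V(n1)=-8.158-0.3765j  V(n2)=0.07314+0.7762j  V(n3)=0.05227-0.3799j  V(n4)=-16.16-1.392j  V(n5)=-8.158-0.3799j  V(n6)=0.5473+0.8471j
  i(V1)=-0.03549+0.2807j

4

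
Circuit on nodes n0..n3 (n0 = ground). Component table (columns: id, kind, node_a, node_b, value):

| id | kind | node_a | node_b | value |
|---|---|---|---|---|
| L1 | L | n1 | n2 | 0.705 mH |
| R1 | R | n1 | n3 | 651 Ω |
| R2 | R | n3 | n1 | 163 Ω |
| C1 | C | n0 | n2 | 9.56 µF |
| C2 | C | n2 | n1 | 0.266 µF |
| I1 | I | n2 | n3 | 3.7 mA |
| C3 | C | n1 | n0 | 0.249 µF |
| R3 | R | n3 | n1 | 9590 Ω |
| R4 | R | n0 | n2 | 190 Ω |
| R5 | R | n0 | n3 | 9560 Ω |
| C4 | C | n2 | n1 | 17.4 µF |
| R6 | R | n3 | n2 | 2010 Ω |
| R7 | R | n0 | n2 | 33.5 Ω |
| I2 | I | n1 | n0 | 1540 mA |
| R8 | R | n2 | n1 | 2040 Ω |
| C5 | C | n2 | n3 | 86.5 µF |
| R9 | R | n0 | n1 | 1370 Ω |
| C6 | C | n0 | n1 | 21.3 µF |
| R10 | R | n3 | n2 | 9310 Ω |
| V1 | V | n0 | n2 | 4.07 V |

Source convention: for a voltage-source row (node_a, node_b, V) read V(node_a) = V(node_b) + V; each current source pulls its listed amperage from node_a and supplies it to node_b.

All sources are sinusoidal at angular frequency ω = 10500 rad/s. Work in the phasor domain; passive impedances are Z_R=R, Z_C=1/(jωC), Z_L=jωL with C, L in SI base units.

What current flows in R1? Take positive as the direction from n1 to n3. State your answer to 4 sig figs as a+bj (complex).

Apply KCL at each of the 3 non-ground nodes and solve the resulting linear system.
Node n1: branches {L1, R1, R2, C2, C3, R3, C4, I2, R8, R9, C6} → V_1 = -0.9263+5.656j
Node n2: branches {L1, C1, C2, I1, R4, C4, R6, R7, R8, C5, R10, V1} → V_2 = -4.070+0.000j
Node n3: branches {R1, R2, I1, R3, R5, R6, C5, R10} → V_3 = -4.021-0.03100j
Source currents: i(V1)=0.1162-0.6140j

0.004754+0.008736j A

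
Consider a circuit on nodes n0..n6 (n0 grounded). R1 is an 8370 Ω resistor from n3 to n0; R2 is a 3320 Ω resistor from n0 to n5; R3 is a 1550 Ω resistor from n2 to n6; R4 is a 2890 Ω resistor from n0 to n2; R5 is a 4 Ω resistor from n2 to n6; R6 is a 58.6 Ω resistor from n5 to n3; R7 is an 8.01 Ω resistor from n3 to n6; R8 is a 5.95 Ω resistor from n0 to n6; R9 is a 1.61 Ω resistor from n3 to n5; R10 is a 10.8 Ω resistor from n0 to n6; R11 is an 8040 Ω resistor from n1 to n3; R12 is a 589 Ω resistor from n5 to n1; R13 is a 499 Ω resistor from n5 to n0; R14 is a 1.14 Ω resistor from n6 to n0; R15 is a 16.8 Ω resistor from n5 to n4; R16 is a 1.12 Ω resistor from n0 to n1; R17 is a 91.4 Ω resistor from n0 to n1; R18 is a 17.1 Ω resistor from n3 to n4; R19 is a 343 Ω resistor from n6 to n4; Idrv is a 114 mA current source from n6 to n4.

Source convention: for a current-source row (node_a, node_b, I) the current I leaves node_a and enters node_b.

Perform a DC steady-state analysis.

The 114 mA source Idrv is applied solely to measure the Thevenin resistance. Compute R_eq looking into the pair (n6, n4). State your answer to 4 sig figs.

R_eq = 15.79 Ω

MNA unknowns: 6 node voltages V₁..V_6
R1: Y=0.0001195 on G[3,0]
R2: Y=0.0003012 on G[0,5]
R3: Y=0.0006452 on G[2,6]
R4: Y=0.0003460 on G[0,2]
R5: Y=0.2500 on G[2,6]
R6: Y=0.01706 on G[5,3]
R7: Y=0.1248 on G[3,6]
R8: Y=0.1681 on G[0,6]
R9: Y=0.6211 on G[3,5]
R10: Y=0.09259 on G[0,6]
R11: Y=0.0001244 on G[1,3]
R12: Y=0.001698 on G[5,1]
R13: Y=0.002004 on G[5,0]
R14: Y=0.8772 on G[6,0]
R15: Y=0.05952 on G[5,4]
R16: Y=0.8929 on G[0,1]
R17: Y=0.01094 on G[0,1]
R18: Y=0.05848 on G[3,4]
R19: Y=0.002915 on G[6,4]
Idrv: z[6]−=0.114, z[4]+=0.114
solve → V1=0.001827, V2=-0.003384, V3=0.8368, V4=1.797, V5=0.9135, V6=-0.003389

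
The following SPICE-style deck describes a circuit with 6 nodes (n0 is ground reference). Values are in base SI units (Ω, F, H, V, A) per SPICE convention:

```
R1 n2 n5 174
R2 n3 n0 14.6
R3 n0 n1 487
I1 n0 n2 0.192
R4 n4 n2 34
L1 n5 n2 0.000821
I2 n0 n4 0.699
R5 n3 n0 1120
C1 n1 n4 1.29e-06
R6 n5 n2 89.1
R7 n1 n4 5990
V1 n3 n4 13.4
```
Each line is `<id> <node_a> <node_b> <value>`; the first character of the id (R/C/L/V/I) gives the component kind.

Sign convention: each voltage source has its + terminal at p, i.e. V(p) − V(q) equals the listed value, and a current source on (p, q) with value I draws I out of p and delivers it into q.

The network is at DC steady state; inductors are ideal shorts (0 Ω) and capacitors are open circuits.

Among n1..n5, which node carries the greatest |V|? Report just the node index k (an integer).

Apply KCL at each of the 5 non-ground nodes and solve the resulting linear system.
Node n1: branches {R3, C1, R7} → V_1 = -0.04192
Node n2: branches {R1, I1, R4, L1, R6} → V_2 = 5.970
Node n3: branches {R2, R5, V1} → V_3 = 12.84
Node n4: branches {R4, I2, C1, R7, V1} → V_4 = -0.5576
Node n5: branches {R1, L1, R6} → V_5 = 5.970
Source currents: i(L1)=0.000, i(V1)=-0.8911

3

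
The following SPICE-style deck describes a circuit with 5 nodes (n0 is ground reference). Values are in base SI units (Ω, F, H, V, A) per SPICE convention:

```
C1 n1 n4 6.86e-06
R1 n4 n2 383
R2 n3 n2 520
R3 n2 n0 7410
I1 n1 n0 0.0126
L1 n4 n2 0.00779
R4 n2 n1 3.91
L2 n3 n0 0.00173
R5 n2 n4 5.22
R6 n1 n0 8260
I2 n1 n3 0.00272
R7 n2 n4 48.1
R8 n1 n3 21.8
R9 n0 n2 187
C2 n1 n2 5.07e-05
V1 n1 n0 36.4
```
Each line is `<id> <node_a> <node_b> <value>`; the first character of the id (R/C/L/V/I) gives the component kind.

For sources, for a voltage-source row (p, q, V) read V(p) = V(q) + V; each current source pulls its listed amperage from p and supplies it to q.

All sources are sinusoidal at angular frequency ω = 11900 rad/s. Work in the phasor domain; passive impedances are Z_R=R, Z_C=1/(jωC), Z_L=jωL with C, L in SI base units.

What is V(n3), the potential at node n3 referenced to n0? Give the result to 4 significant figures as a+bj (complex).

MNA unknowns: 4 node voltages V₁..V_4 plus 1 source current (V1)
C1: Y=0.000+0.08163j on G[1,4]
R1: Y=0.002611+0.000j on G[4,2]
R2: Y=0.001923+0.000j on G[3,2]
R3: Y=0.0001350+0.000j on G[2,0]
I1: z[1]−=0.0126, z[0]+=0.0126
L1: Y=0.000-0.01079j on G[4,2]
R4: Y=0.2558+0.000j on G[2,1]
L2: Y=0.000-0.04857j on G[3,0]
R5: Y=0.1916+0.000j on G[2,4]
R6: Y=0.0001211+0.000j on G[1,0]
I2: z[1]−=0.00272, z[3]+=0.00272
R7: Y=0.02079+0.000j on G[2,4]
R8: Y=0.04587+0.000j on G[1,3]
R9: Y=0.005348+0.000j on G[0,2]
C2: Y=0.000+0.6033j on G[1,2]
V1: row V1−V0=36.4, i_V1 at 1,0
solve → V1=36.40+0.000j, V2=36.32+0.3123j, V3=17.93+18.23j, V4=36.43+0.3053j
aux → i_V1=-1.102+0.8690j

17.93+18.23j V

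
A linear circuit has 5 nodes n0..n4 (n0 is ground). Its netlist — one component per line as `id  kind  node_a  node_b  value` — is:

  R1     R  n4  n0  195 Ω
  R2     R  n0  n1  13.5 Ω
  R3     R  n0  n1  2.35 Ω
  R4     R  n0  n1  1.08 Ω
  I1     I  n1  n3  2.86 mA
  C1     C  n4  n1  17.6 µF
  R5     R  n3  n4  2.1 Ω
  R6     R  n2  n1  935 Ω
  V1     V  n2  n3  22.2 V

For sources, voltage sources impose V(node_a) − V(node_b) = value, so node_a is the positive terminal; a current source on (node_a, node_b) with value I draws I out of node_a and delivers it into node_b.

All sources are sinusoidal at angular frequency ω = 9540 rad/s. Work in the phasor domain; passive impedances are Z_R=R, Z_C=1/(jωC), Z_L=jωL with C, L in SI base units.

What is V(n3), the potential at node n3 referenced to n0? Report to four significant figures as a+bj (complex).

-0.04829+0.1232j V

Element admittances at ω=9540 rad/s:
  Y(R1) = 0.005128+0.000j S between n4,n0
  Y(R2) = 0.07407+0.000j S between n0,n1
  Y(R3) = 0.4255+0.000j S between n0,n1
  Y(R4) = 0.9259+0.000j S between n0,n1
  I1: injects 0.00286 A into n3 (from n1)
  Y(C1) = 0.000+0.1679j S between n4,n1
  Y(R5) = 0.4762+0.000j S between n3,n4
  Y(R6) = 0.001070+0.000j S between n2,n1
  V1: constraint V(n2)−V(n3) = 22.2
Assemble and solve the 5×5 MNA system:
  V(n1)=1.634e-05-0.0004442j  V(n2)=22.15+0.1232j  V(n3)=-0.04829+0.1232j  V(n4)=-0.004543+0.1235j
  i(V1)=-0.02369-0.0001322j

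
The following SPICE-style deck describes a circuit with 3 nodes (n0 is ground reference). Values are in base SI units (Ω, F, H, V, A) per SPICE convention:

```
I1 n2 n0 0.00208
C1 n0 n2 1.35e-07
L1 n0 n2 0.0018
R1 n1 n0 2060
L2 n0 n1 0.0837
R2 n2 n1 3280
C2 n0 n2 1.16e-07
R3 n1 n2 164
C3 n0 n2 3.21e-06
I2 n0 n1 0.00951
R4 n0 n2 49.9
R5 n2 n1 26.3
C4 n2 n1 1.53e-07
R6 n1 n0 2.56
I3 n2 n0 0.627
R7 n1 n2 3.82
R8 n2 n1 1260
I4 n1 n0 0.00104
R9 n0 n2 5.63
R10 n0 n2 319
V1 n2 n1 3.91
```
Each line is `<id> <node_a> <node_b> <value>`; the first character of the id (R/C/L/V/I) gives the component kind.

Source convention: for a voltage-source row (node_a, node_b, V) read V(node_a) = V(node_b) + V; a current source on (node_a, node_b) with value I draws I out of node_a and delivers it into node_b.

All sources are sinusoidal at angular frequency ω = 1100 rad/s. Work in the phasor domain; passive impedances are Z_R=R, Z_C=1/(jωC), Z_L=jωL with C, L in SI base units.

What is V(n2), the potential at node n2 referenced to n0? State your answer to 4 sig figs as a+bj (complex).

0.9134+0.7185j V

Apply KCL at each of the 2 non-ground nodes and solve the resulting linear system.
Node n1: branches {R1, L2, R2, R3, I2, R5, C4, R6, R7, R8, I4, V1} → V_1 = -2.997+0.7185j
Node n2: branches {I1, C1, L1, R2, C2, R3, C3, R4, R5, C4, I3, R7, R8, R9, R10, V1} → V_2 = 0.9134+0.7185j
Source currents: i(V1)=-2.373+0.3129j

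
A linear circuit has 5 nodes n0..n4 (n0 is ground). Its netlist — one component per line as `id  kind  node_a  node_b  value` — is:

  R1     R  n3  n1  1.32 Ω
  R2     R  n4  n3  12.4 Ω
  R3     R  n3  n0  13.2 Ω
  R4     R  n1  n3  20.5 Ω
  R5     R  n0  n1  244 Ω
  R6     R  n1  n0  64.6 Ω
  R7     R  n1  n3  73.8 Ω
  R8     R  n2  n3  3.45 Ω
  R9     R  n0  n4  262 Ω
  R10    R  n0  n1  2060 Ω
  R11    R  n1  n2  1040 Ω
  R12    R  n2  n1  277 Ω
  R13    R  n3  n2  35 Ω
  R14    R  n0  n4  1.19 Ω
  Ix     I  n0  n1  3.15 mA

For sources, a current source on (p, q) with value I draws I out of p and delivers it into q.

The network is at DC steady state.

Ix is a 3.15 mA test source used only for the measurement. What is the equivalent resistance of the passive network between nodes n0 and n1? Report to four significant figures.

R_eq = 6.825 Ω

MNA unknowns: 4 node voltages V₁..V_4
R1: Y=0.7576 on G[3,1]
R2: Y=0.08065 on G[4,3]
R3: Y=0.07576 on G[3,0]
R4: Y=0.04878 on G[1,3]
R5: Y=0.004098 on G[0,1]
R6: Y=0.01548 on G[1,0]
R7: Y=0.01355 on G[1,3]
R8: Y=0.2899 on G[2,3]
R9: Y=0.003817 on G[0,4]
R10: Y=0.0004854 on G[0,1]
R11: Y=0.0009615 on G[1,2]
R12: Y=0.003610 on G[2,1]
R13: Y=0.02857 on G[3,2]
R14: Y=0.8403 on G[0,4]
Ix: z[0]−=0.00315, z[1]+=0.00315
solve → V1=0.02150, V2=0.01825, V3=0.01820, V4=0.001587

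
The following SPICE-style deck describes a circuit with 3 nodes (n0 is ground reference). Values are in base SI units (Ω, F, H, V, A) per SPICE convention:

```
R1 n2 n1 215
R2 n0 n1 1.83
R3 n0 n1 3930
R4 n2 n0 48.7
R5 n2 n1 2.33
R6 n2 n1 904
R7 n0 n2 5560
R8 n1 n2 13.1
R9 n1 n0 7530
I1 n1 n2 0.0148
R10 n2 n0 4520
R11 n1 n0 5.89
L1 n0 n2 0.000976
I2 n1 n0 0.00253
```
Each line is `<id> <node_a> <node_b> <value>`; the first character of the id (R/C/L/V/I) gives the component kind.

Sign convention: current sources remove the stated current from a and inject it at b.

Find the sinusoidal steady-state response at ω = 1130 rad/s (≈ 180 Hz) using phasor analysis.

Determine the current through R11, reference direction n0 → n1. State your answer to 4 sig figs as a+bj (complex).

Apply KCL at each of the 2 non-ground nodes and solve the resulting linear system.
Node n1: branches {R1, R2, R3, R5, R6, R8, R9, I1, R11, I2} → V_1 = -0.01302+0.003098j
Node n2: branches {R1, R4, R5, R6, R7, R8, I1, R10, L1} → V_2 = 0.002621+0.007441j

0.002211-0.0005261j A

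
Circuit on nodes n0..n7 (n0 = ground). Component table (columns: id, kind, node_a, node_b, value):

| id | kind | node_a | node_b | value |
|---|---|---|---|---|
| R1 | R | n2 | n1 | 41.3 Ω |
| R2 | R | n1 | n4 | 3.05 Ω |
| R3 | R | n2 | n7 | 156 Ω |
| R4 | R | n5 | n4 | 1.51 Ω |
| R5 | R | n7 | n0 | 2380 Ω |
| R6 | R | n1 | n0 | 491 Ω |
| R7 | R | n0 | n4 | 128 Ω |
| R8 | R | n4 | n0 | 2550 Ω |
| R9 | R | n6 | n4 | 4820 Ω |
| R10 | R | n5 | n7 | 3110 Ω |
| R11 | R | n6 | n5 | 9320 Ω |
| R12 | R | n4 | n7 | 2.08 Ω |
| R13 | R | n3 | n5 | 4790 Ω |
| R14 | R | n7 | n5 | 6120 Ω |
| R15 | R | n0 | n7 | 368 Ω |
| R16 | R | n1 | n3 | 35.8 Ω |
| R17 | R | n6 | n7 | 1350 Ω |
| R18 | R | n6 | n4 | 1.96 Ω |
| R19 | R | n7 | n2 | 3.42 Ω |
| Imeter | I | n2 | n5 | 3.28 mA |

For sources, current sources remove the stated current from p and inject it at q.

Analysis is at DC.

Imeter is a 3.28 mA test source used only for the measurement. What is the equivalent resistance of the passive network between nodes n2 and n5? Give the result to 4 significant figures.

Apply KCL at each of the 7 non-ground nodes and solve the resulting linear system.
Node n1: branches {R1, R2, R6, R16} → V_1 = 0.0004930
Node n2: branches {R1, R3, R19, Imeter} → V_2 = -0.01423
Node n3: branches {R13, R16} → V_3 = 0.0005377
Node n4: branches {R2, R4, R7, R8, R9, R12, R18} → V_4 = 0.001580
Node n5: branches {R4, R10, R11, R13, R14, Imeter} → V_5 = 0.006522
Node n6: branches {R9, R11, R17, R18} → V_6 = 0.001572
Node n7: branches {R3, R5, R10, R12, R14, R15, R17, R19} → V_7 = -0.004451

R_eq = 6.328 Ω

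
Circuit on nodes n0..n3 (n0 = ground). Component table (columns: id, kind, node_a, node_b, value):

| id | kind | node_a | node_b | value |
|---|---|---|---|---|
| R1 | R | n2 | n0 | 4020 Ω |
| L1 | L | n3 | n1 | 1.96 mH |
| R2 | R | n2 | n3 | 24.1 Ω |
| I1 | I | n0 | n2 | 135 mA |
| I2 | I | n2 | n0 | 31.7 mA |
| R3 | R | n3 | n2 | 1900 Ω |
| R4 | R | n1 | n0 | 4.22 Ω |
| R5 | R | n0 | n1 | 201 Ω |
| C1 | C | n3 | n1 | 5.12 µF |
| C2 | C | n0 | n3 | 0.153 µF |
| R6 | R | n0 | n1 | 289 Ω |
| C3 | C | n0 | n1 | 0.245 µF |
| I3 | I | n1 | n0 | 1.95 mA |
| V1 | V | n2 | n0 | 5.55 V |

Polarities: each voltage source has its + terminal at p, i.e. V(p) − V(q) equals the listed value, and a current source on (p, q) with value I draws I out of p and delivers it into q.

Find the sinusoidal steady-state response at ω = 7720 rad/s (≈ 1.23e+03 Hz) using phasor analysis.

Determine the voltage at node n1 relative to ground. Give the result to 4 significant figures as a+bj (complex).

Apply KCL at each of the 3 non-ground nodes and solve the resulting linear system.
Node n1: branches {L1, R4, R5, C1, R6, C3, I3} → V_1 = 0.2724-0.4009j
Node n2: branches {R1, R2, I1, I2, R3, V1} → V_2 = 5.550+0.000j
Node n3: branches {L1, R2, R3, C1, C2} → V_3 = 3.957+2.218j
Source currents: i(V1)=0.03498+0.09320j

0.2724-0.4009j V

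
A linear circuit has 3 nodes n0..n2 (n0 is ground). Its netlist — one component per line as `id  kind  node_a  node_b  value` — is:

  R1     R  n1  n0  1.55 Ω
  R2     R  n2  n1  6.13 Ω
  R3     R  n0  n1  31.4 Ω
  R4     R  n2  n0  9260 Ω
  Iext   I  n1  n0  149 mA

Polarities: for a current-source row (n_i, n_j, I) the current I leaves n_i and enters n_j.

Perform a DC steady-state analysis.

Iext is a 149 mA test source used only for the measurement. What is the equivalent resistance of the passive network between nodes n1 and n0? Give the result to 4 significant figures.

R_eq = 1.477 Ω

MNA unknowns: 2 node voltages V₁..V_2
R1: Y=0.6452 on G[1,0]
R2: Y=0.1631 on G[2,1]
R3: Y=0.03185 on G[0,1]
R4: Y=0.0001080 on G[2,0]
Iext: z[1]−=0.149, z[0]+=0.149
solve → V1=-0.2201, V2=-0.2199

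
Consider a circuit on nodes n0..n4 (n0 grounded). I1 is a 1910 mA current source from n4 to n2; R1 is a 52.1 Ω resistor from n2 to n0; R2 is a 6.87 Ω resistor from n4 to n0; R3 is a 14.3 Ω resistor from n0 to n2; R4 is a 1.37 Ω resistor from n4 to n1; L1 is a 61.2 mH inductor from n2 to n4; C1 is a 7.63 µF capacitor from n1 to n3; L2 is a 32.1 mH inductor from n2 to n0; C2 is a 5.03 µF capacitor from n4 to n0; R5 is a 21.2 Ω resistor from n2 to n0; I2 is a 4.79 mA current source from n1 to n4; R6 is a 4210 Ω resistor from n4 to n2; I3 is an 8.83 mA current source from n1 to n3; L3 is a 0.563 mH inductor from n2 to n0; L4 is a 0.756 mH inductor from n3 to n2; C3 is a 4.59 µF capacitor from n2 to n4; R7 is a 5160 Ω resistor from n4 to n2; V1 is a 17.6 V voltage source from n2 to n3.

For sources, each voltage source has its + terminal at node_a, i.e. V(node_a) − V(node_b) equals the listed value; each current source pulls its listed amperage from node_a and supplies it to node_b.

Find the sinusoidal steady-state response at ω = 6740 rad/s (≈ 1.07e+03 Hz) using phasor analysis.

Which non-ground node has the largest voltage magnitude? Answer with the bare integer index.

3

Element admittances at ω=6740 rad/s:
  I1: injects 1.91 A into n2 (from n4)
  Y(R1) = 0.01919+0.000j S between n2,n0
  Y(R2) = 0.1456+0.000j S between n4,n0
  Y(R3) = 0.06993+0.000j S between n0,n2
  Y(R4) = 0.7299+0.000j S between n4,n1
  Y(L1) = 0.000-0.002424j S between n2,n4
  Y(C1) = 0.000+0.05143j S between n1,n3
  Y(L2) = 0.000-0.004622j S between n2,n0
  Y(C2) = 0.000+0.03390j S between n4,n0
  Y(R5) = 0.04717+0.000j S between n2,n0
  I2: injects 0.00479 A into n4 (from n1)
  Y(R6) = 0.0002375+0.000j S between n4,n2
  I3: injects 0.00883 A into n3 (from n1)
  Y(L3) = 0.000-0.2635j S between n2,n0
  Y(L4) = 0.000-0.1963j S between n3,n2
  Y(C3) = 0.000+0.03094j S between n2,n4
  Y(R7) = 0.0001938+0.000j S between n4,n2
  V1: constraint V(n2)−V(n3) = 17.6
Assemble and solve the 5×5 MNA system:
  V(n1)=-11.90+5.122j  V(n2)=3.942+5.110j  V(n3)=-13.66+5.110j  V(n4)=-11.88+5.246j
  i(V1)=-0.008180+3.364j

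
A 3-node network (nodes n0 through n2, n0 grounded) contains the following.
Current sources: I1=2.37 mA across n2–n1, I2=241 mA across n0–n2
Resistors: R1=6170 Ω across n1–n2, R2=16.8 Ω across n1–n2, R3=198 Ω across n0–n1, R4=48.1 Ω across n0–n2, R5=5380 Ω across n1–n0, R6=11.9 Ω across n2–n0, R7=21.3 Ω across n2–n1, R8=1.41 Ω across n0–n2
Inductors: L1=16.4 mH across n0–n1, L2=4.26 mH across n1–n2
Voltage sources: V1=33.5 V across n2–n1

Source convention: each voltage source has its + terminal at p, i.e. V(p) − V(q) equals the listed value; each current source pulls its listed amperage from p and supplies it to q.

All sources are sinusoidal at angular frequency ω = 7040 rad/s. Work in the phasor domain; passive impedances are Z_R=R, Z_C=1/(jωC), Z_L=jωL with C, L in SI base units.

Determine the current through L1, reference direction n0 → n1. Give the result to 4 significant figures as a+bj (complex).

Apply KCL at each of the 2 non-ground nodes and solve the resulting linear system.
Node n1: branches {I1, R1, R2, L1, R3, L2, R5, R7, V1} → V_1 = -32.99-0.3487j
Node n2: branches {I1, R1, I2, R2, R4, L2, R6, R7, R8, V1} → V_2 = 0.5120-0.3487j
Source currents: i(V1)=-3.750+1.401j

0.003021-0.2857j A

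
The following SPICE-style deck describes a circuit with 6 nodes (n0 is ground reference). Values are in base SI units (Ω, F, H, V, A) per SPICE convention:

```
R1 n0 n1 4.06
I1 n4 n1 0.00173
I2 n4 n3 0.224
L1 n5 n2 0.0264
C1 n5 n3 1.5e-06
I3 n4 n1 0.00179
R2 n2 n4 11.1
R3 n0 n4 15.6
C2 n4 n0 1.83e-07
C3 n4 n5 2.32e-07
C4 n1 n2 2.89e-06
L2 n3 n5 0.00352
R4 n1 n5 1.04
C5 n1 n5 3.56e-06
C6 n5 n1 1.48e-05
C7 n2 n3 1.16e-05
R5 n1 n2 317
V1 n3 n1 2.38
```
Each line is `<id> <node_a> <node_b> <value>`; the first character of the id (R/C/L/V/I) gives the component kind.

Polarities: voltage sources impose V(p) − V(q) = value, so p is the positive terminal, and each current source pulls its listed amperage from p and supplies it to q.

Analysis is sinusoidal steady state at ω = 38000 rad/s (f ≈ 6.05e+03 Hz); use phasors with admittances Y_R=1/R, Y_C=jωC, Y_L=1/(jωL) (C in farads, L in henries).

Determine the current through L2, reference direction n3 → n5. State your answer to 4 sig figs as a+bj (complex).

MNA unknowns: 5 node voltages V₁..V_5 plus 1 source current (V1)
R1: Y=0.2463+0.000j on G[0,1]
I1: z[4]−=0.00173, z[1]+=0.00173
I2: z[4]−=0.224, z[3]+=0.224
L1: Y=0.000-0.0009968j on G[5,2]
C1: Y=0.000+0.05700j on G[5,3]
I3: z[4]−=0.00179, z[1]+=0.00179
R2: Y=0.09009+0.000j on G[2,4]
R3: Y=0.06410+0.000j on G[0,4]
C2: Y=0.000+0.006954j on G[4,0]
C3: Y=0.000+0.008816j on G[4,5]
C4: Y=0.000+0.1098j on G[1,2]
L2: Y=0.000-0.007476j on G[3,5]
R4: Y=0.9615+0.000j on G[1,5]
C5: Y=0.000+0.1353j on G[1,5]
C6: Y=0.000+0.5624j on G[5,1]
C7: Y=0.000+0.4408j on G[2,3]
R5: Y=0.003155+0.000j on G[1,2]
V1: row V3−V1=2.38, i_V1 at 3,1
solve → V1=0.08445-0.05200j, V2=1.975+0.3314j, V3=2.464-0.05200j, V4=-0.2993+0.2323j, V5=0.1400+0.02151j
aux → i_V1=0.05134-0.3310j

-0.0005496-0.01738j A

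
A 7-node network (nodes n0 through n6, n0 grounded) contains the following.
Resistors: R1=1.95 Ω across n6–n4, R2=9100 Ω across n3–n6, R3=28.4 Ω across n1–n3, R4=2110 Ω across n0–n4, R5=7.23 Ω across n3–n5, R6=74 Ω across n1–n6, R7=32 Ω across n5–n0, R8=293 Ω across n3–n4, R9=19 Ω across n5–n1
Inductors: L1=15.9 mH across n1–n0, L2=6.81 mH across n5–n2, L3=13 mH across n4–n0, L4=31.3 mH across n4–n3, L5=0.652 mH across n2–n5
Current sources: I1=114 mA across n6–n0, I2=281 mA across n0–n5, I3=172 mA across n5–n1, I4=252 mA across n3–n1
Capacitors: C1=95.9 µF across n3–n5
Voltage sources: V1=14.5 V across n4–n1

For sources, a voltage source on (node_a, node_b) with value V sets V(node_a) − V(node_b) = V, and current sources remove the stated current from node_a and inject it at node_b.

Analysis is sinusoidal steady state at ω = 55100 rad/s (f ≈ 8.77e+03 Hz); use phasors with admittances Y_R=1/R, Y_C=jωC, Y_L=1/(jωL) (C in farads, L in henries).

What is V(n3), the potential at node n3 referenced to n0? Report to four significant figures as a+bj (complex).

MNA unknowns: 6 node voltages V₁..V_6 plus 1 source current (V1)
R1: Y=0.5128+0.000j on G[6,4]
L1: Y=0.000-0.001141j on G[1,0]
R2: Y=0.0001099+0.000j on G[3,6]
L2: Y=0.000-0.002665j on G[5,2]
L3: Y=0.000-0.001396j on G[4,0]
L4: Y=0.000-0.0005798j on G[4,3]
I1: z[6]−=0.114, z[0]+=0.114
R3: Y=0.03521+0.000j on G[1,3]
R4: Y=0.0004739+0.000j on G[0,4]
R5: Y=0.1383+0.000j on G[3,5]
L5: Y=0.000-0.02784j on G[2,5]
C1: Y=0.000+5.284j on G[3,5]
I2: z[0]−=0.281, z[5]+=0.281
R6: Y=0.01351+0.000j on G[1,6]
R7: Y=0.03125+0.000j on G[5,0]
I3: z[5]−=0.172, z[1]+=0.172
R8: Y=0.003413+0.000j on G[3,4]
R9: Y=0.05263+0.000j on G[5,1]
I4: z[3]−=0.252, z[1]+=0.252
V1: row V4−V1=14.5, i_V1 at 4,1
solve → V1=7.534+1.771j, V2=4.866+1.233j, V3=4.867+1.251j, V4=22.03+1.771j, V5=4.866+1.233j, V6=21.44+1.771j
aux → i_V1=-0.3756+0.03805j

4.867+1.251j V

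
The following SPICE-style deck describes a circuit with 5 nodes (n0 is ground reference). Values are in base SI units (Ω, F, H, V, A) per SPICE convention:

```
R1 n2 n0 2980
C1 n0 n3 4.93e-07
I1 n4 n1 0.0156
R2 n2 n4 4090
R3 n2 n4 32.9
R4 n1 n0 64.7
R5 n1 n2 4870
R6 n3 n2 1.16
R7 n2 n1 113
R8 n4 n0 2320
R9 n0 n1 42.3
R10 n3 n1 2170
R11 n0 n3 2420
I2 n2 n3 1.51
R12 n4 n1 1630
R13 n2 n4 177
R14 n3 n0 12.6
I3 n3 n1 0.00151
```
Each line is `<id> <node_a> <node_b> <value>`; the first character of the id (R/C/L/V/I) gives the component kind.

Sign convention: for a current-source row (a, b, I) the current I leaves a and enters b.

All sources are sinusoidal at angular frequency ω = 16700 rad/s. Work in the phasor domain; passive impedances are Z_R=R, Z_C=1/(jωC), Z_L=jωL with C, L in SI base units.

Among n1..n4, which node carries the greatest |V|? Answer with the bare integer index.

Apply KCL at each of the 4 non-ground nodes and solve the resulting linear system.
Node n1: branches {I1, R4, R5, R7, R9, R10, R12, I3} → V_1 = 0.003094-0.0003211j
Node n2: branches {R1, R2, R3, R5, R6, R7, I2, R13} → V_2 = -1.731-0.001562j
Node n3: branches {C1, R6, R10, R11, I2, R14, I3} → V_3 = 0.01695-0.001577j
Node n4: branches {I1, R2, R3, R8, R12, R13} → V_4 = -2.101-0.001524j

4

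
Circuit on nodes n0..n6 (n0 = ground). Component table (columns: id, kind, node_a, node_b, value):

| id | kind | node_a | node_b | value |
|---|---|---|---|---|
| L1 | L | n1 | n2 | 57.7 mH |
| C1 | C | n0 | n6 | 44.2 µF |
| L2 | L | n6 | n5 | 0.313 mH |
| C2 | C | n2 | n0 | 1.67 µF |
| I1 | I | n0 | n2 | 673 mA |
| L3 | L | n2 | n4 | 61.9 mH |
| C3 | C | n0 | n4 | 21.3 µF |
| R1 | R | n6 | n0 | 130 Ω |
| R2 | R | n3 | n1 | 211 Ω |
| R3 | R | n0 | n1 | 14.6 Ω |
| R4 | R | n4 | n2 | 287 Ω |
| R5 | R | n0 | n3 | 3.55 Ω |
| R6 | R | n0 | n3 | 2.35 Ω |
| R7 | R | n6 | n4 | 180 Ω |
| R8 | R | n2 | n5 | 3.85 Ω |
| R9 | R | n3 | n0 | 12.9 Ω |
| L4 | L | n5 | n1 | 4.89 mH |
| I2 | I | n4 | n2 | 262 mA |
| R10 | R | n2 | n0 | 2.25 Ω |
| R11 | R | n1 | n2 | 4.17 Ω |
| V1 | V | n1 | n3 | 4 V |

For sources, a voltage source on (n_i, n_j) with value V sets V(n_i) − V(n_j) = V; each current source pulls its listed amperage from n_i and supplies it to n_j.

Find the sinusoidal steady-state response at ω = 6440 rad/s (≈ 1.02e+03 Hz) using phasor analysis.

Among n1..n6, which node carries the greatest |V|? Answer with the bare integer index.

1

MNA unknowns: 6 node voltages V₁..V_6 plus 1 source current (V1)
L1: Y=0.000-0.002691j on G[1,2]
C1: Y=0.000+0.2846j on G[0,6]
L2: Y=0.000-0.4961j on G[6,5]
C2: Y=0.000+0.01075j on G[2,0]
I1: z[0]−=0.673, z[2]+=0.673
L3: Y=0.000-0.002509j on G[2,4]
C3: Y=0.000+0.1372j on G[0,4]
R1: Y=0.007692+0.000j on G[6,0]
R2: Y=0.004739+0.000j on G[3,1]
R3: Y=0.06849+0.000j on G[0,1]
R4: Y=0.003484+0.000j on G[4,2]
R5: Y=0.2817+0.000j on G[0,3]
R6: Y=0.4255+0.000j on G[0,3]
R7: Y=0.005556+0.000j on G[6,4]
R8: Y=0.2597+0.000j on G[2,5]
R9: Y=0.07752+0.000j on G[3,0]
L4: Y=0.000-0.03175j on G[5,1]
I2: z[4]−=0.262, z[2]+=0.262
R10: Y=0.4444+0.000j on G[2,0]
R11: Y=0.2398+0.000j on G[1,2]
V1: row V1−V3=4, i_V1 at 1,3
solve → V1=3.257+0.05267j, V2=1.858-0.1861j, V3=-0.7426+0.05267j, V4=-0.2322+1.876j, V5=0.1572-0.6815j, V6=0.2182-1.619j
aux → i_V1=-0.6017+0.04134j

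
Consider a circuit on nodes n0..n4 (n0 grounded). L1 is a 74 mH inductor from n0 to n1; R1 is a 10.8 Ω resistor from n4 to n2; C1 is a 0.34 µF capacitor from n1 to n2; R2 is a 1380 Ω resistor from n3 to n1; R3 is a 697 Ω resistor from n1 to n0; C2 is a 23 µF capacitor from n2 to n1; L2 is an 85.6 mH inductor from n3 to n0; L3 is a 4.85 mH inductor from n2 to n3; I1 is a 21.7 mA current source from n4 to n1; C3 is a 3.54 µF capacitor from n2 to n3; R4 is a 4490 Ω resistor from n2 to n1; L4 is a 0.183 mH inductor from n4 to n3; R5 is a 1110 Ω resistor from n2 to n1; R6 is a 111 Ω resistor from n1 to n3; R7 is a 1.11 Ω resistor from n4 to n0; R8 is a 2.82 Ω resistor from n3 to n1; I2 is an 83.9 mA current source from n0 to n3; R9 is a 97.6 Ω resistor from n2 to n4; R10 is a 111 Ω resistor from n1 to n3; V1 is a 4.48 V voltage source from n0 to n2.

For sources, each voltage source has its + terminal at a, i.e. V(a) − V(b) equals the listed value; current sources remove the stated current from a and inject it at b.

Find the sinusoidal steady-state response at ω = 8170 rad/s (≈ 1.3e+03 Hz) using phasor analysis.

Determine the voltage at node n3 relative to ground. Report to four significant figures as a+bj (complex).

-0.008659-1.245j V

MNA unknowns: 4 node voltages V₁..V_4 plus 1 source current (V1)
L1: Y=0.000-0.001654j on G[0,1]
R1: Y=0.09259+0.000j on G[4,2]
C1: Y=0.000+0.002778j on G[1,2]
R2: Y=0.0007246+0.000j on G[3,1]
R3: Y=0.001435+0.000j on G[1,0]
C2: Y=0.000+0.1879j on G[2,1]
L2: Y=0.000-0.001430j on G[3,0]
L3: Y=0.000-0.02524j on G[2,3]
I1: z[4]−=0.0217, z[1]+=0.0217
C3: Y=0.000+0.02892j on G[2,3]
R4: Y=0.0002227+0.000j on G[2,1]
L4: Y=0.000-0.6688j on G[4,3]
R5: Y=0.0009009+0.000j on G[2,1]
R6: Y=0.009009+0.000j on G[1,3]
R7: Y=0.9009+0.000j on G[4,0]
R8: Y=0.3546+0.000j on G[3,1]
I2: z[0]−=0.0839, z[3]+=0.0839
R9: Y=0.01025+0.000j on G[2,4]
R10: Y=0.009009+0.000j on G[1,3]
V1: row V0−V2=4.48, i_V1 at 0,2
solve → V1=-1.380-2.815j, V2=-4.480+0.000j, V3=-0.008659-1.245j, V4=-0.9098-0.6005j
aux → i_V1=-0.9120-0.5427j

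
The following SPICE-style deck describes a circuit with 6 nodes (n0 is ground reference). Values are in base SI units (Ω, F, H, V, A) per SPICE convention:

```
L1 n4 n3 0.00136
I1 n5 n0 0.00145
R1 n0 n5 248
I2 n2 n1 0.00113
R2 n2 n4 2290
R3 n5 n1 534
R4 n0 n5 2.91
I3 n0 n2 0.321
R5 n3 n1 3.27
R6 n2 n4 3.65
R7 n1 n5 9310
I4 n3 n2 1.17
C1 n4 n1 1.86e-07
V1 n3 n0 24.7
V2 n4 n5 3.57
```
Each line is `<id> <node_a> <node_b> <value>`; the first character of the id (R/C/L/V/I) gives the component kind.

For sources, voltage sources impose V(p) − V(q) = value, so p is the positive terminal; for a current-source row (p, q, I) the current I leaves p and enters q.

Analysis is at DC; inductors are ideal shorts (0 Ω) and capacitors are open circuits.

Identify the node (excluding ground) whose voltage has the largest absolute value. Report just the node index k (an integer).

Element admittances at DC:
  L1: short n4↔n3 (DC inductor)
  I1: injects 0.00145 A into n0 (from n5)
  Y(R1) = 0.004032 S between n0,n5
  I2: injects 0.00113 A into n1 (from n2)
  Y(R2) = 0.0004367 S between n2,n4
  Y(R3) = 0.001873 S between n5,n1
  Y(R4) = 0.3436 S between n0,n5
  I3: injects 0.321 A into n2 (from n0)
  Y(R5) = 0.3058 S between n3,n1
  Y(R6) = 0.2740 S between n2,n4
  Y(R7) = 0.0001074 S between n1,n5
  I4: injects 1.17 A into n2 (from n3)
  Y(C1) = 0.000 S between n4,n1
  V1: constraint V(n3)−V(n0) = 24.7
  V2: constraint V(n4)−V(n5) = 3.57
Assemble and solve the 8×8 MNA system:
  V(n1)=24.68  V(n2)=30.13  V(n3)=24.70  V(n4)=24.70  V(n5)=21.13
  i(L1)=-5.851  i(V1)=-7.027  i(V2)=7.341

2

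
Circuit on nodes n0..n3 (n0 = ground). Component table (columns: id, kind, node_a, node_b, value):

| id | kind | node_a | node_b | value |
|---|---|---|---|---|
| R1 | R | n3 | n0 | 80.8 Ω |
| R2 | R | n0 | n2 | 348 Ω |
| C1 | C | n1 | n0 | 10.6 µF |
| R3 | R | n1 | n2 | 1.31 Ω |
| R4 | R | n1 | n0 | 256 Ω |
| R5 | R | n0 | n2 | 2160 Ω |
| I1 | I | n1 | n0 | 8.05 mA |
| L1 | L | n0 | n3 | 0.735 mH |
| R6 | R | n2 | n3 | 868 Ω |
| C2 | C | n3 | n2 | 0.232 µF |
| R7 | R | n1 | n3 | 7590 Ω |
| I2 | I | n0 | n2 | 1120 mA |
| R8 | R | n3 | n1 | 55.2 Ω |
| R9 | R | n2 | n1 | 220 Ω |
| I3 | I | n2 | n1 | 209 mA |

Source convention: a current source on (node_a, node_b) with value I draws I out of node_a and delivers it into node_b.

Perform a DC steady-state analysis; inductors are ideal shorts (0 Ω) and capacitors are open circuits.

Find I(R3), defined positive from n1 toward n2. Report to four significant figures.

Apply KCL at each of the 3 non-ground nodes and solve the resulting linear system.
Node n1: branches {C1, R3, R4, I1, R7, R8, R9, I3} → V_1 = 41.58
Node n2: branches {R2, R3, R5, R6, C2, I2, R9, I3} → V_2 = 42.52
Node n3: branches {R1, L1, R6, C2, R7, R8} → V_3 = 0.000
Source currents: i(L1)=-0.8077

-0.7159 A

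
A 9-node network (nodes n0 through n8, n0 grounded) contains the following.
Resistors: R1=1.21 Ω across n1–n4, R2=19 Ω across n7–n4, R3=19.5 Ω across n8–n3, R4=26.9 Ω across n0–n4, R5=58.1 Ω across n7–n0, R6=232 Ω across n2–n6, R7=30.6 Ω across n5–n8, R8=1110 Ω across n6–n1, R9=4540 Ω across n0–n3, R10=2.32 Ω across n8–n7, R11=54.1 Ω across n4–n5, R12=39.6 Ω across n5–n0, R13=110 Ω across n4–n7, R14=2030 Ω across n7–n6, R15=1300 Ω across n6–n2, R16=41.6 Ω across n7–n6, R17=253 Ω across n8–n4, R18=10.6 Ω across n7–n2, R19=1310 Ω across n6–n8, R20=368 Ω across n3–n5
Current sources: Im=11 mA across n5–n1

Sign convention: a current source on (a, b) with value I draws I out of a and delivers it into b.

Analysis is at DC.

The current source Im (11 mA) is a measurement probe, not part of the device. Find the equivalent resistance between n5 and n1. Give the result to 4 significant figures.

MNA unknowns: 8 node voltages V₁..V_8
R1: Y=0.8264 on G[1,4]
R2: Y=0.05263 on G[7,4]
R3: Y=0.05128 on G[8,3]
R4: Y=0.03717 on G[0,4]
R5: Y=0.01721 on G[7,0]
R6: Y=0.004310 on G[2,6]
R7: Y=0.03268 on G[5,8]
R8: Y=0.0009009 on G[6,1]
R9: Y=0.0002203 on G[0,3]
R10: Y=0.4310 on G[8,7]
R11: Y=0.01848 on G[4,5]
R12: Y=0.02525 on G[5,0]
R13: Y=0.009091 on G[4,7]
R14: Y=0.0004926 on G[7,6]
R15: Y=0.0007692 on G[6,2]
R16: Y=0.02404 on G[7,6]
R17: Y=0.003953 on G[8,4]
R18: Y=0.09434 on G[7,2]
R19: Y=0.0007634 on G[6,8]
R20: Y=0.002717 on G[3,5]
Im: z[5]−=0.011, z[1]+=0.011
solve → V1=0.09033, V2=0.01064, V3=-0.004842, V4=0.07710, V5=-0.1206, V6=0.01262, V7=0.01053, V8=0.001273

R_eq = 19.18 Ω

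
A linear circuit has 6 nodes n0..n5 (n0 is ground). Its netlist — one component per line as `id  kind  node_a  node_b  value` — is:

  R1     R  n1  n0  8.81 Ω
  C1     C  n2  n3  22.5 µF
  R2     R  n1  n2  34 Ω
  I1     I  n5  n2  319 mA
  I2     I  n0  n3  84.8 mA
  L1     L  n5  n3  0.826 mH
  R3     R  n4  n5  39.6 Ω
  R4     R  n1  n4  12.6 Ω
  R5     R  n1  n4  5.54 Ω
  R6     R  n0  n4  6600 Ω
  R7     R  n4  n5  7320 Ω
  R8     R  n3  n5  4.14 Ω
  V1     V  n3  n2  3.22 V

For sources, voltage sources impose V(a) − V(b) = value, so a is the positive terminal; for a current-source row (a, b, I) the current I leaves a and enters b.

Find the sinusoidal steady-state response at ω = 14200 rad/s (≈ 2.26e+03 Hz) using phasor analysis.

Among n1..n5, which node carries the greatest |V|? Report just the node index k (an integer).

MNA unknowns: 5 node voltages V₁..V_5 plus 1 source current (V1)
R1: Y=0.1135+0.000j on G[1,0]
C1: Y=0.000+0.3195j on G[2,3]
R2: Y=0.02941+0.000j on G[1,2]
I1: z[5]−=0.319, z[2]+=0.319
I2: z[0]−=0.0848, z[3]+=0.0848
L1: Y=0.000-0.08526j on G[5,3]
R3: Y=0.02525+0.000j on G[4,5]
R4: Y=0.07937+0.000j on G[1,4]
R5: Y=0.1805+0.000j on G[1,4]
R6: Y=0.0001515+0.000j on G[0,4]
R7: Y=0.0001366+0.000j on G[4,5]
R8: Y=0.2415+0.000j on G[3,5]
V1: row V3−V2=3.22, i_V1 at 3,2
solve → V1=0.7458+3.127e-05j, V2=1.561+0.2074j, V3=4.781+0.2074j, V4=0.9793-0.02343j, V5=3.375-0.2637j
aux → i_V1=-0.2950-1.023j

3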